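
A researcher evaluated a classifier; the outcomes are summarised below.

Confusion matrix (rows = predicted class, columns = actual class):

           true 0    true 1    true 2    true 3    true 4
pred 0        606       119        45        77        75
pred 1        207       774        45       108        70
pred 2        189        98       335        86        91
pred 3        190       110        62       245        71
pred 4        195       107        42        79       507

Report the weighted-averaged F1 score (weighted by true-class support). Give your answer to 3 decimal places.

Per-class F1 score (2·TP/(2·TP+FP+FN)):
  0: TP=606, FP=119+45+77+75=316, FN=207+189+190+195=781 → 1212/2309 = 0.5249
  1: TP=774, FP=207+45+108+70=430, FN=119+98+110+107=434 → 1548/2412 = 0.6418
  2: TP=335, FP=189+98+86+91=464, FN=45+45+62+42=194 → 670/1328 = 0.5045
  3: TP=245, FP=190+110+62+71=433, FN=77+108+86+79=350 → 490/1273 = 0.3849
  4: TP=507, FP=195+107+42+79=423, FN=75+70+91+71=307 → 1014/1744 = 0.5814
Weighted-F1 score = Σ (supportᵢ/N)·F1 scoreᵢ with N=4533: (1387/4533)·0.5249 + (1208/4533)·0.6418 + (529/4533)·0.5045 + (595/4533)·0.3849 + (814/4533)·0.5814 = 0.545

0.545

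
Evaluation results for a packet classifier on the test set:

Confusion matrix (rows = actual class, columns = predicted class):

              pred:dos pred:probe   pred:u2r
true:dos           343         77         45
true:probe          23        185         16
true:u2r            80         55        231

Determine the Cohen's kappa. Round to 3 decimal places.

0.571

Observed agreement pₒ = trace/N = 759/1055 = 0.7194
Expected agreement pₑ = Σ (rowᵢ·colᵢ)/N² = (465·446 + 224·317 + 366·292)/1055² = 0.3461
κ = (pₒ − pₑ)/(1 − pₑ) = (0.7194 − 0.3461)/(1 − 0.3461) = 0.571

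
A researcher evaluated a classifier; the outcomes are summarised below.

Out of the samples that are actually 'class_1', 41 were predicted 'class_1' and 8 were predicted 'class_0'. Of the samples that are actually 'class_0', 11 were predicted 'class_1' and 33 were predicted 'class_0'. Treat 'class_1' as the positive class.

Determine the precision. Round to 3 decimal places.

0.788

Precision = TP/(TP+FP) = 41/(41+11) = 41/52 = 0.788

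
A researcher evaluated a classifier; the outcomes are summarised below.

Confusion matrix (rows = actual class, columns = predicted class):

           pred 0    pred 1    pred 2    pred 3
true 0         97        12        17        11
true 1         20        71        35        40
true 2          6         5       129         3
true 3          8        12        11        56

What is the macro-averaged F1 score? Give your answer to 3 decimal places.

0.649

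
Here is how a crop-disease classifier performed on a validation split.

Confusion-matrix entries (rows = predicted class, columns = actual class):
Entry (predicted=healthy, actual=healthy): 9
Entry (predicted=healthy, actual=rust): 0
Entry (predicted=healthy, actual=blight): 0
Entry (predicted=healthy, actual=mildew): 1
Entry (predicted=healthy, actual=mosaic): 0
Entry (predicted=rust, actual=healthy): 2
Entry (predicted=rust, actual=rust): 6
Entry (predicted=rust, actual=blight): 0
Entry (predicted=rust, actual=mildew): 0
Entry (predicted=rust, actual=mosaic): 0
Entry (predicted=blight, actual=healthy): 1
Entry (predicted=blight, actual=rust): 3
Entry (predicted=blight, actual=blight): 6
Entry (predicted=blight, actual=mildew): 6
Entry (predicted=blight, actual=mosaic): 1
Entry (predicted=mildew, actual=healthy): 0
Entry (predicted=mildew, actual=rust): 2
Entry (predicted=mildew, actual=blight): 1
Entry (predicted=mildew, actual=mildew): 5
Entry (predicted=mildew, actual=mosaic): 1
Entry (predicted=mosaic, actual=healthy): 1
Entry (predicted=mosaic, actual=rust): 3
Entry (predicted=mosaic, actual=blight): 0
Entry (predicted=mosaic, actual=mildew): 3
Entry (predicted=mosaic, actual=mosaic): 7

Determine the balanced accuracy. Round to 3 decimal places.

0.618

Balanced accuracy = mean of per-class recall.
  healthy: recall = 9/13 = 0.6923
  rust: recall = 6/14 = 0.4286
  blight: recall = 6/7 = 0.8571
  mildew: recall = 5/15 = 0.3333
  mosaic: recall = 7/9 = 0.7778
Mean = (0.6923 + 0.4286 + 0.8571 + 0.3333 + 0.7778) / 5 = 0.618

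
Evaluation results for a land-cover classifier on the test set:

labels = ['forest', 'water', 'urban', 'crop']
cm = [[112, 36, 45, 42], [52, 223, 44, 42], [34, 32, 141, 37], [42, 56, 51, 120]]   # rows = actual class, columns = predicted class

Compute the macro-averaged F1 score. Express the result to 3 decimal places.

0.527

Per-class F1 score (2·TP/(2·TP+FP+FN)):
  forest: TP=112, FP=52+34+42=128, FN=36+45+42=123 → 224/475 = 0.4716
  water: TP=223, FP=36+32+56=124, FN=52+44+42=138 → 446/708 = 0.6299
  urban: TP=141, FP=45+44+51=140, FN=34+32+37=103 → 282/525 = 0.5371
  crop: TP=120, FP=42+42+37=121, FN=42+56+51=149 → 240/510 = 0.4706
Macro-F1 score = mean = (0.4716 + 0.6299 + 0.5371 + 0.4706) / 4 = 0.527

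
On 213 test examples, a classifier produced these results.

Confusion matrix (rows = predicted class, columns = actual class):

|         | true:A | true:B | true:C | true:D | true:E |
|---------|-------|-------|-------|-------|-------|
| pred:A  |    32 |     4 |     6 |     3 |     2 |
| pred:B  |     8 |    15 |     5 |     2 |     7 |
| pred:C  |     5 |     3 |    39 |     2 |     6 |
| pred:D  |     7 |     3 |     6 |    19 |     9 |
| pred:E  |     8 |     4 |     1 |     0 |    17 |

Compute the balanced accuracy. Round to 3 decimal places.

Balanced accuracy = mean of per-class recall.
  A: recall = 32/60 = 0.5333
  B: recall = 15/29 = 0.5172
  C: recall = 39/57 = 0.6842
  D: recall = 19/26 = 0.7308
  E: recall = 17/41 = 0.4146
Mean = (0.5333 + 0.5172 + 0.6842 + 0.7308 + 0.4146) / 5 = 0.576

0.576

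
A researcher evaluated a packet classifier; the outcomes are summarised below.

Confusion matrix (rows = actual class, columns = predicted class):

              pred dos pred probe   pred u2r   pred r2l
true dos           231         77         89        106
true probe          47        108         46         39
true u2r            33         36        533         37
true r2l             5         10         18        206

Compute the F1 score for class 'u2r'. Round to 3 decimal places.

Take TP from the diagonal, FP from the rest of the 'u2r' prediction marginal, FN from the rest of the 'u2r' actual marginal.
F1 score = 2·TP/(2·TP+FP+FN).
u2r: TP=533, FP=89+46+18=153, FN=33+36+37=106 → 1066/1325 = 0.8045

0.805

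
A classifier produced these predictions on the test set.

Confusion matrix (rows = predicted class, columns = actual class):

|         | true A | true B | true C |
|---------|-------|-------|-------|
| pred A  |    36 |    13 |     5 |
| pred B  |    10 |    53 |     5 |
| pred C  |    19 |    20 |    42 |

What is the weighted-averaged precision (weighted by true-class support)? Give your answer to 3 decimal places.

0.676

Per-class precision (TP/(TP+FP)):
  A: TP=36, FP=13+5=18 → 36/54 = 0.6667
  B: TP=53, FP=10+5=15 → 53/68 = 0.7794
  C: TP=42, FP=19+20=39 → 42/81 = 0.5185
Weighted-precision = Σ (supportᵢ/N)·precisionᵢ with N=203: (65/203)·0.6667 + (86/203)·0.7794 + (52/203)·0.5185 = 0.676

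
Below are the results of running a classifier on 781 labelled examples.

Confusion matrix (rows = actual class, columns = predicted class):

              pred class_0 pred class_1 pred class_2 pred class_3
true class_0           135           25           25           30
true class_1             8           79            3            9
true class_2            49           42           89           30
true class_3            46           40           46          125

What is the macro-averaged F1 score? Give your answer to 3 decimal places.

Per-class F1 score (2·TP/(2·TP+FP+FN)):
  class_0: TP=135, FP=8+49+46=103, FN=25+25+30=80 → 270/453 = 0.5960
  class_1: TP=79, FP=25+42+40=107, FN=8+3+9=20 → 158/285 = 0.5544
  class_2: TP=89, FP=25+3+46=74, FN=49+42+30=121 → 178/373 = 0.4772
  class_3: TP=125, FP=30+9+30=69, FN=46+40+46=132 → 250/451 = 0.5543
Macro-F1 score = mean = (0.5960 + 0.5544 + 0.4772 + 0.5543) / 4 = 0.545

0.545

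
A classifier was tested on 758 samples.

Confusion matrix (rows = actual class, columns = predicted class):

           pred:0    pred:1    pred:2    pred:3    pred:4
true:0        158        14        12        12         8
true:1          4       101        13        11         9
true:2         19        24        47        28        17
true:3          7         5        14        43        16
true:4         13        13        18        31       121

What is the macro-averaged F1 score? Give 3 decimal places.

Per-class F1 score (2·TP/(2·TP+FP+FN)):
  0: TP=158, FP=4+19+7+13=43, FN=14+12+12+8=46 → 316/405 = 0.7802
  1: TP=101, FP=14+24+5+13=56, FN=4+13+11+9=37 → 202/295 = 0.6847
  2: TP=47, FP=12+13+14+18=57, FN=19+24+28+17=88 → 94/239 = 0.3933
  3: TP=43, FP=12+11+28+31=82, FN=7+5+14+16=42 → 86/210 = 0.4095
  4: TP=121, FP=8+9+17+16=50, FN=13+13+18+31=75 → 242/367 = 0.6594
Macro-F1 score = mean = (0.7802 + 0.6847 + 0.3933 + 0.4095 + 0.6594) / 5 = 0.585

0.585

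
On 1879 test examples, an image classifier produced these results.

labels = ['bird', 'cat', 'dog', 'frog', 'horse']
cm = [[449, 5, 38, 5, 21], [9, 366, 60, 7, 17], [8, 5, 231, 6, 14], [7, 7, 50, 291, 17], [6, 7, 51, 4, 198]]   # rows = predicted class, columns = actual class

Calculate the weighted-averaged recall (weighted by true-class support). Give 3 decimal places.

0.817

Per-class recall (TP/(TP+FN)):
  bird: TP=449, FN=9+8+7+6=30 → 449/479 = 0.9374
  cat: TP=366, FN=5+5+7+7=24 → 366/390 = 0.9385
  dog: TP=231, FN=38+60+50+51=199 → 231/430 = 0.5372
  frog: TP=291, FN=5+7+6+4=22 → 291/313 = 0.9297
  horse: TP=198, FN=21+17+14+17=69 → 198/267 = 0.7416
Weighted-recall = Σ (supportᵢ/N)·recallᵢ with N=1879: (479/1879)·0.9374 + (390/1879)·0.9385 + (430/1879)·0.5372 + (313/1879)·0.9297 + (267/1879)·0.7416 = 0.817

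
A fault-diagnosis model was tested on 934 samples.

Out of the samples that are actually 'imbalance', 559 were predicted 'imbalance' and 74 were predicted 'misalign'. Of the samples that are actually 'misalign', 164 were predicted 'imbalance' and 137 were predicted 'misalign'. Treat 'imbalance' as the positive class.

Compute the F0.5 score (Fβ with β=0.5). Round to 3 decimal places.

Fβ = (1+β²)·TP / ((1+β²)·TP + β²·FN + FP), with β²=1/4
= 1.25·559 / (1.25·559 + 0.25·74 + 164) = 0.793

0.793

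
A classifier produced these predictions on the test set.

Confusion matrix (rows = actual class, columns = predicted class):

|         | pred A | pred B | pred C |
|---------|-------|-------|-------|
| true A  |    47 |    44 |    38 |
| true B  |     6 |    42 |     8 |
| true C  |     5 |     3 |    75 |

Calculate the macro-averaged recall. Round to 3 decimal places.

Per-class recall (TP/(TP+FN)):
  A: TP=47, FN=44+38=82 → 47/129 = 0.3643
  B: TP=42, FN=6+8=14 → 42/56 = 0.7500
  C: TP=75, FN=5+3=8 → 75/83 = 0.9036
Macro-recall = mean = (0.3643 + 0.7500 + 0.9036) / 3 = 0.673

0.673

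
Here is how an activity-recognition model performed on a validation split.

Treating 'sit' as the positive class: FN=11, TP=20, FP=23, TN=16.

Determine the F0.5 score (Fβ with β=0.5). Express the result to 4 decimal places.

0.4926

Fβ = (1+β²)·TP / ((1+β²)·TP + β²·FN + FP), with β²=1/4
= 1.25·20 / (1.25·20 + 0.25·11 + 23) = 0.4926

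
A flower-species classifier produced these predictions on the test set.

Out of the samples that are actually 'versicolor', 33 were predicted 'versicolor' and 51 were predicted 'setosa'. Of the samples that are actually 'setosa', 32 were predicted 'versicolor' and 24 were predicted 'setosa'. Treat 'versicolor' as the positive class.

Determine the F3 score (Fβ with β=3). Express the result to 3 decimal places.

Fβ = (1+β²)·TP / ((1+β²)·TP + β²·FN + FP), with β²=9
= 10·33 / (10·33 + 9·51 + 32) = 0.402

0.402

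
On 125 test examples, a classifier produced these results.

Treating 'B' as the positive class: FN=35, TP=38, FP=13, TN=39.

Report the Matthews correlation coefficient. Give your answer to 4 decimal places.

0.2713

MCC = (TP·TN − FP·FN) / √((TP+FP)(TP+FN)(TN+FP)(TN+FN))
Numerator = 38·39 − 13·35 = 1027
Denominator = √(51·73·52·74) = √14326104 = 3784.9840
MCC = 1027 / 3784.9840 = 0.2713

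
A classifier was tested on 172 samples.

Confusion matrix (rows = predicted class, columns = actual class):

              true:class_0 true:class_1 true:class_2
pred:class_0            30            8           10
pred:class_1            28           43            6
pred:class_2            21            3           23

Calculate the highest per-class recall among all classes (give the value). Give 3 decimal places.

Per-class recall (TP/(TP+FN)):
  class_0: TP=30, FN=28+21=49 → 30/79 = 0.3797
  class_1: TP=43, FN=8+3=11 → 43/54 = 0.7963
  class_2: TP=23, FN=10+6=16 → 23/39 = 0.5897
Highest is class 'class_1' with recall = 0.796.

0.796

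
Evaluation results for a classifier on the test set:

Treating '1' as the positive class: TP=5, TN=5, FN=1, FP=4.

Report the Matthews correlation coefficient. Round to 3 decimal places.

0.389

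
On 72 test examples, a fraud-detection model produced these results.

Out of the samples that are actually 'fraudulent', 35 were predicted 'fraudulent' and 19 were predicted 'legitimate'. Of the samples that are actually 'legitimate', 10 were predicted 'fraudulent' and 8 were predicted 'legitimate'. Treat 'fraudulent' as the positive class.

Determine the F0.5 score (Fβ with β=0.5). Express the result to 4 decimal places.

0.7479

Fβ = (1+β²)·TP / ((1+β²)·TP + β²·FN + FP), with β²=1/4
= 1.25·35 / (1.25·35 + 0.25·19 + 10) = 0.7479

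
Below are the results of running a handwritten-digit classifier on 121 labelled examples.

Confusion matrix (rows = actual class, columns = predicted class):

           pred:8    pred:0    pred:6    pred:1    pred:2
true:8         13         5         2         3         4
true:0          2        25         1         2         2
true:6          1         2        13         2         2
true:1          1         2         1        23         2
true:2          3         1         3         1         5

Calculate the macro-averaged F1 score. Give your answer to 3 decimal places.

0.615

Per-class F1 score (2·TP/(2·TP+FP+FN)):
  8: TP=13, FP=2+1+1+3=7, FN=5+2+3+4=14 → 26/47 = 0.5532
  0: TP=25, FP=5+2+2+1=10, FN=2+1+2+2=7 → 50/67 = 0.7463
  6: TP=13, FP=2+1+1+3=7, FN=1+2+2+2=7 → 26/40 = 0.6500
  1: TP=23, FP=3+2+2+1=8, FN=1+2+1+2=6 → 46/60 = 0.7667
  2: TP=5, FP=4+2+2+2=10, FN=3+1+3+1=8 → 10/28 = 0.3571
Macro-F1 score = mean = (0.5532 + 0.7463 + 0.6500 + 0.7667 + 0.3571) / 5 = 0.615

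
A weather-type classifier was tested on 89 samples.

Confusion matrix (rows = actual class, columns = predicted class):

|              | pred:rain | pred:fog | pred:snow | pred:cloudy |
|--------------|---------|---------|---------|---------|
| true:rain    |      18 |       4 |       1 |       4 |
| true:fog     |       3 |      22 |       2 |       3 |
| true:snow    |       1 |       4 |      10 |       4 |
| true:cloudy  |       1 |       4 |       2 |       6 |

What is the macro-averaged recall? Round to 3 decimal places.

0.597

Per-class recall (TP/(TP+FN)):
  rain: TP=18, FN=4+1+4=9 → 18/27 = 0.6667
  fog: TP=22, FN=3+2+3=8 → 22/30 = 0.7333
  snow: TP=10, FN=1+4+4=9 → 10/19 = 0.5263
  cloudy: TP=6, FN=1+4+2=7 → 6/13 = 0.4615
Macro-recall = mean = (0.6667 + 0.7333 + 0.5263 + 0.4615) / 4 = 0.597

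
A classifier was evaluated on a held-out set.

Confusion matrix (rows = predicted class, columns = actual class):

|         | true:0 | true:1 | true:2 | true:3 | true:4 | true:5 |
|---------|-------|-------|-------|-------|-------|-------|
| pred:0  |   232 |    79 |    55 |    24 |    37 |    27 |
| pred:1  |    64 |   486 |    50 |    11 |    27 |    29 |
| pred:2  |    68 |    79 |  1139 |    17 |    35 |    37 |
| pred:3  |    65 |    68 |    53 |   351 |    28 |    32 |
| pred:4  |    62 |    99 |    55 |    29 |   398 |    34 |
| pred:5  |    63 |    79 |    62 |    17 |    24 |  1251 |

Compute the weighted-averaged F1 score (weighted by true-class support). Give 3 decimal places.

0.729

Per-class F1 score (2·TP/(2·TP+FP+FN)):
  0: TP=232, FP=79+55+24+37+27=222, FN=64+68+65+62+63=322 → 464/1008 = 0.4603
  1: TP=486, FP=64+50+11+27+29=181, FN=79+79+68+99+79=404 → 972/1557 = 0.6243
  2: TP=1139, FP=68+79+17+35+37=236, FN=55+50+53+55+62=275 → 2278/2789 = 0.8168
  3: TP=351, FP=65+68+53+28+32=246, FN=24+11+17+29+17=98 → 702/1046 = 0.6711
  4: TP=398, FP=62+99+55+29+34=279, FN=37+27+35+28+24=151 → 796/1226 = 0.6493
  5: TP=1251, FP=63+79+62+17+24=245, FN=27+29+37+32+34=159 → 2502/2906 = 0.8610
Weighted-F1 score = Σ (supportᵢ/N)·F1 scoreᵢ with N=5266: (554/5266)·0.4603 + (890/5266)·0.6243 + (1414/5266)·0.8168 + (449/5266)·0.6711 + (549/5266)·0.6493 + (1410/5266)·0.8610 = 0.729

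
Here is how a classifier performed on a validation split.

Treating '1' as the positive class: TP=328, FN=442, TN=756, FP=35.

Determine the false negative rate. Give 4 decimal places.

FNR = FN/(FN+TP) = 442/(442+328) = 0.5740

0.5740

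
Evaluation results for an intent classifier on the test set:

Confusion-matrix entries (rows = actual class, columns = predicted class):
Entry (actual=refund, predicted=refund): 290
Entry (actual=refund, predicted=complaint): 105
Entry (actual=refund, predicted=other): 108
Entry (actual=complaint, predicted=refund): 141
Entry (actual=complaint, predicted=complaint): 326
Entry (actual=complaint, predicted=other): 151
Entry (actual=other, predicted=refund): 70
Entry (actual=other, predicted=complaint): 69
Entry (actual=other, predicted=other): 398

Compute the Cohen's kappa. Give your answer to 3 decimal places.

Observed agreement pₒ = trace/N = 1014/1658 = 0.6116
Expected agreement pₑ = Σ (rowᵢ·colᵢ)/N² = (503·501 + 618·500 + 537·657)/1658² = 0.3324
κ = (pₒ − pₑ)/(1 − pₑ) = (0.6116 − 0.3324)/(1 − 0.3324) = 0.418

0.418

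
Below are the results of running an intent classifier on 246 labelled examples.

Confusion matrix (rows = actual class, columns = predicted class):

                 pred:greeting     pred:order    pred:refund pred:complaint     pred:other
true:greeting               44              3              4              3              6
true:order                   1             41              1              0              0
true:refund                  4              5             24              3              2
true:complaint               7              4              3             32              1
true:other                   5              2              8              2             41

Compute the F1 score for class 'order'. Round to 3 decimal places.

0.837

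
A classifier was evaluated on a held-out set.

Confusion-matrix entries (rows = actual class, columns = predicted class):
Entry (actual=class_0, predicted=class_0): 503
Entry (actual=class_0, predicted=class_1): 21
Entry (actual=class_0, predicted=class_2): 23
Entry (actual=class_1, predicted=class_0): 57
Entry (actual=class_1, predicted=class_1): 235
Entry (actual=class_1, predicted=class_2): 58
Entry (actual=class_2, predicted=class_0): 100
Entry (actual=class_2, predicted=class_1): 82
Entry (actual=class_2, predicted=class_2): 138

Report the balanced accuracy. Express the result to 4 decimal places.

0.6741

Balanced accuracy = mean of per-class recall.
  class_0: recall = 503/547 = 0.91956
  class_1: recall = 235/350 = 0.67143
  class_2: recall = 138/320 = 0.43125
Mean = (0.91956 + 0.67143 + 0.43125) / 3 = 0.6741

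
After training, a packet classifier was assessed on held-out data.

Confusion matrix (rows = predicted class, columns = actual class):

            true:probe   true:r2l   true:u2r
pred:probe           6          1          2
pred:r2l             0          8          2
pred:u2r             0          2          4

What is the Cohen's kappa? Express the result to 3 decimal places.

Observed agreement pₒ = trace/N = 18/25 = 0.7200
Expected agreement pₑ = Σ (rowᵢ·colᵢ)/N² = (6·9 + 11·10 + 8·6)/25² = 0.3392
κ = (pₒ − pₑ)/(1 − pₑ) = (0.7200 − 0.3392)/(1 − 0.3392) = 0.576

0.576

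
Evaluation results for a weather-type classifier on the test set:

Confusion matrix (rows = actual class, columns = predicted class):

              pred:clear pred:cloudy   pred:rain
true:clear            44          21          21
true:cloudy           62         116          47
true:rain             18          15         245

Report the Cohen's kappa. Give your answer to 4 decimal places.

0.4960

Observed agreement pₒ = trace/N = 405/589 = 0.68761
Expected agreement pₑ = Σ (rowᵢ·colᵢ)/N² = (86·124 + 225·152 + 278·313)/589² = 0.38014
κ = (pₒ − pₑ)/(1 − pₑ) = (0.68761 − 0.38014)/(1 − 0.38014) = 0.4960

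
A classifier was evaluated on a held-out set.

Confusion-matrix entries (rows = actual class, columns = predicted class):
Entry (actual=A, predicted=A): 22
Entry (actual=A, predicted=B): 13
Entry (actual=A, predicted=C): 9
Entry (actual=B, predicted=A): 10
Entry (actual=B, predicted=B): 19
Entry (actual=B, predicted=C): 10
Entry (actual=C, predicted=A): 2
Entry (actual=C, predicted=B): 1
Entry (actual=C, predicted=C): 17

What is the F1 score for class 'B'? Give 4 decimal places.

0.5278

One-vs-rest for 'B': TP = diagonal; FP = other classes predicted 'B'; FN = 'B' predicted as other.
F1 score = 2·TP/(2·TP+FP+FN).
B: TP=19, FP=13+1=14, FN=10+10=20 → 38/72 = 0.52778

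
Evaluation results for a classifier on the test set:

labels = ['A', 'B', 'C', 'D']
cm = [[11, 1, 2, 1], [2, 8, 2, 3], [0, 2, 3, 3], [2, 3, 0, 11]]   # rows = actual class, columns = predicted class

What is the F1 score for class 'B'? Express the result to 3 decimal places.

One-vs-rest for 'B': TP = diagonal; FP = other classes predicted 'B'; FN = 'B' predicted as other.
F1 score = 2·TP/(2·TP+FP+FN).
B: TP=8, FP=1+2+3=6, FN=2+2+3=7 → 16/29 = 0.5517

0.552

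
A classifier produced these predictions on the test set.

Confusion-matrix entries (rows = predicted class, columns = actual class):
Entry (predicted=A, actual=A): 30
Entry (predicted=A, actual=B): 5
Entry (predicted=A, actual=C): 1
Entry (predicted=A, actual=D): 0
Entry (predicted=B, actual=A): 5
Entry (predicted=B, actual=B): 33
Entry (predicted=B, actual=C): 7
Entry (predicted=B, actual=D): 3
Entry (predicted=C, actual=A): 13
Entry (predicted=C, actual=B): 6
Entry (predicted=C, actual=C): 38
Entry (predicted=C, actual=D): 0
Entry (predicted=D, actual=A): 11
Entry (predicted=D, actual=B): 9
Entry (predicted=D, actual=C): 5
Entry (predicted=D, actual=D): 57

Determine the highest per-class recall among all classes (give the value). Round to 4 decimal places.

0.9500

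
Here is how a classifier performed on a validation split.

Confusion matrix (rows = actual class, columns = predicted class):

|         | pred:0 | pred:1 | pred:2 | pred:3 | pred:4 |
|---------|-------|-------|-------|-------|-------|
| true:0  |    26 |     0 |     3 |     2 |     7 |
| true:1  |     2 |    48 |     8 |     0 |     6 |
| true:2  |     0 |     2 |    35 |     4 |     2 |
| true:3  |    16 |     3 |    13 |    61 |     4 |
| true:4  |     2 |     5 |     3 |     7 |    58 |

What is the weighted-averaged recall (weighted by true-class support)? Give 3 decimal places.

Per-class recall (TP/(TP+FN)):
  0: TP=26, FN=0+3+2+7=12 → 26/38 = 0.6842
  1: TP=48, FN=2+8+0+6=16 → 48/64 = 0.7500
  2: TP=35, FN=0+2+4+2=8 → 35/43 = 0.8140
  3: TP=61, FN=16+3+13+4=36 → 61/97 = 0.6289
  4: TP=58, FN=2+5+3+7=17 → 58/75 = 0.7733
Weighted-recall = Σ (supportᵢ/N)·recallᵢ with N=317: (38/317)·0.6842 + (64/317)·0.7500 + (43/317)·0.8140 + (97/317)·0.6289 + (75/317)·0.7733 = 0.719

0.719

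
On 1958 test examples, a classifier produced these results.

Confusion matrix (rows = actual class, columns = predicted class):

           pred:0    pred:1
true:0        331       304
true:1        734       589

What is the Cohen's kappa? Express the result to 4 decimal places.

-0.0285

Observed agreement pₒ = trace/N = 920/1958 = 0.46987
Expected agreement pₑ = Σ (rowᵢ·colᵢ)/N² = (635·1065 + 1323·893)/1958² = 0.48457
κ = (pₒ − pₑ)/(1 − pₑ) = (0.46987 − 0.48457)/(1 − 0.48457) = -0.0285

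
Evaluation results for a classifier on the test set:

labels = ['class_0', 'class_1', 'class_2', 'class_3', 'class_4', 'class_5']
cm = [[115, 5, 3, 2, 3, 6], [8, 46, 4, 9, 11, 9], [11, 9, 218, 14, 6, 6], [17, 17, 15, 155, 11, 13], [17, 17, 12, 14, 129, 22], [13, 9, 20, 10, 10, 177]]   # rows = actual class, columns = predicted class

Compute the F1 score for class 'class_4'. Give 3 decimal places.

One-vs-rest for 'class_4': TP = diagonal; FP = other classes predicted 'class_4'; FN = 'class_4' predicted as other.
F1 score = 2·TP/(2·TP+FP+FN).
class_4: TP=129, FP=3+11+6+11+10=41, FN=17+17+12+14+22=82 → 258/381 = 0.6772

0.677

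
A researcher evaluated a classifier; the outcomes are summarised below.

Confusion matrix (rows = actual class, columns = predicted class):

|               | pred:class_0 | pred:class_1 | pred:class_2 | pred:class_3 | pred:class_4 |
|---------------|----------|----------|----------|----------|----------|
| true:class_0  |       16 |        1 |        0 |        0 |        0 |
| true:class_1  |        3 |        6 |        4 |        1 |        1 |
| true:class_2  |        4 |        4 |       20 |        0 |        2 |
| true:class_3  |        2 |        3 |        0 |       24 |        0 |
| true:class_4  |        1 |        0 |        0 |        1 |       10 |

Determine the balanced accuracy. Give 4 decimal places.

0.7338

Balanced accuracy = mean of per-class recall.
  class_0: recall = 16/17 = 0.94118
  class_1: recall = 6/15 = 0.40000
  class_2: recall = 20/30 = 0.66667
  class_3: recall = 24/29 = 0.82759
  class_4: recall = 10/12 = 0.83333
Mean = (0.94118 + 0.40000 + 0.66667 + 0.82759 + 0.83333) / 5 = 0.7338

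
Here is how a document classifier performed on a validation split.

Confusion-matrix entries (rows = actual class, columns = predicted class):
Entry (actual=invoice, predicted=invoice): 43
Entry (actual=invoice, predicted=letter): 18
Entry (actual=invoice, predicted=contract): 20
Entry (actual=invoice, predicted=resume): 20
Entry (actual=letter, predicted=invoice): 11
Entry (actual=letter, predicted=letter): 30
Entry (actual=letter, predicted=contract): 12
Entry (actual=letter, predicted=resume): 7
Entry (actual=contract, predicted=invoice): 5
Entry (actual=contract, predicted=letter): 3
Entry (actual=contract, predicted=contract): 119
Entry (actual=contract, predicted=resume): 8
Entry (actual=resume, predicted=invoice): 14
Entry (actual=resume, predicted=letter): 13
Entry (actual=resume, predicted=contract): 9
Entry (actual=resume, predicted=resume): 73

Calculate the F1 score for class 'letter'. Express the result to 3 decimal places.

0.484

Take TP from the diagonal, FP from the rest of the 'letter' prediction marginal, FN from the rest of the 'letter' actual marginal.
F1 score = 2·TP/(2·TP+FP+FN).
letter: TP=30, FP=18+3+13=34, FN=11+12+7=30 → 60/124 = 0.4839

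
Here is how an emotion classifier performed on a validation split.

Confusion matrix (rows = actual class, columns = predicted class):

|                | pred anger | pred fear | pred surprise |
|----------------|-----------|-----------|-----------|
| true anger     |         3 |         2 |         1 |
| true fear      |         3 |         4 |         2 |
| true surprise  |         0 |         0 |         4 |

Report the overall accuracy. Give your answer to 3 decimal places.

0.579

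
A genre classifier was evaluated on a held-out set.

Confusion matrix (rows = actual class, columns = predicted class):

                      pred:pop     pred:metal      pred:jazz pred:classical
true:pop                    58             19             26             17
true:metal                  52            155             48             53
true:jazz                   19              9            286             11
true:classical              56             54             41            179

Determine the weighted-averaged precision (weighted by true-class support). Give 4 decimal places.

0.6445

Per-class precision (TP/(TP+FP)):
  pop: TP=58, FP=52+19+56=127 → 58/185 = 0.31351
  metal: TP=155, FP=19+9+54=82 → 155/237 = 0.65401
  jazz: TP=286, FP=26+48+41=115 → 286/401 = 0.71322
  classical: TP=179, FP=17+53+11=81 → 179/260 = 0.68846
Weighted-precision = Σ (supportᵢ/N)·precisionᵢ with N=1083: (120/1083)·0.31351 + (308/1083)·0.65401 + (325/1083)·0.71322 + (330/1083)·0.68846 = 0.6445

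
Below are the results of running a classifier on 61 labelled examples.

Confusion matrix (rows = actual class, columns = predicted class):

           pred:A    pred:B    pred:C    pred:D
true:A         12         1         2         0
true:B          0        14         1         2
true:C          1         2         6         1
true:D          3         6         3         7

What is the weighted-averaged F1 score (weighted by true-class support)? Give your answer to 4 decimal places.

0.6252

Per-class F1 score (2·TP/(2·TP+FP+FN)):
  A: TP=12, FP=0+1+3=4, FN=1+2+0=3 → 24/31 = 0.77419
  B: TP=14, FP=1+2+6=9, FN=0+1+2=3 → 28/40 = 0.70000
  C: TP=6, FP=2+1+3=6, FN=1+2+1=4 → 12/22 = 0.54545
  D: TP=7, FP=0+2+1=3, FN=3+6+3=12 → 14/29 = 0.48276
Weighted-F1 score = Σ (supportᵢ/N)·F1 scoreᵢ with N=61: (15/61)·0.77419 + (17/61)·0.70000 + (10/61)·0.54545 + (19/61)·0.48276 = 0.6252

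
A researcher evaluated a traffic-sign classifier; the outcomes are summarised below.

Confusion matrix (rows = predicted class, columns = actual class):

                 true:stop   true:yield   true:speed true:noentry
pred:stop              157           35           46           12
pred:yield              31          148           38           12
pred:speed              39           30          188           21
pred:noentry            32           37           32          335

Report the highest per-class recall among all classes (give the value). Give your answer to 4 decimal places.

0.8816

Per-class recall (TP/(TP+FN)):
  stop: TP=157, FN=31+39+32=102 → 157/259 = 0.60618
  yield: TP=148, FN=35+30+37=102 → 148/250 = 0.59200
  speed: TP=188, FN=46+38+32=116 → 188/304 = 0.61842
  noentry: TP=335, FN=12+12+21=45 → 335/380 = 0.88158
Highest is class 'noentry' with recall = 0.8816.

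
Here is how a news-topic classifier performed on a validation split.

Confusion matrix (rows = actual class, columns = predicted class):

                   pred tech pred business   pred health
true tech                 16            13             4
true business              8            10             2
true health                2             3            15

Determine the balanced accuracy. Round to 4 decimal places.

0.5783

Balanced accuracy = mean of per-class recall.
  tech: recall = 16/33 = 0.48485
  business: recall = 10/20 = 0.50000
  health: recall = 15/20 = 0.75000
Mean = (0.48485 + 0.50000 + 0.75000) / 3 = 0.5783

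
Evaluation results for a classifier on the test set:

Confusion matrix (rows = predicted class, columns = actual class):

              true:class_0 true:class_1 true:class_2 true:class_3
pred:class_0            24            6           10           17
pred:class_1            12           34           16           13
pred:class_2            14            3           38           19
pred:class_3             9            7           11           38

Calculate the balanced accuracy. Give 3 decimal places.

Balanced accuracy = mean of per-class recall.
  class_0: recall = 24/59 = 0.4068
  class_1: recall = 34/50 = 0.6800
  class_2: recall = 38/75 = 0.5067
  class_3: recall = 38/87 = 0.4368
Mean = (0.4068 + 0.6800 + 0.5067 + 0.4368) / 4 = 0.508

0.508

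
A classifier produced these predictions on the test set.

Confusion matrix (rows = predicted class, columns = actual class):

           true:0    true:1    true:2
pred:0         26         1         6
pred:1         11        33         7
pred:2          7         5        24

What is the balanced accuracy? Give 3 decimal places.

0.695

Balanced accuracy = mean of per-class recall.
  0: recall = 26/44 = 0.5909
  1: recall = 33/39 = 0.8462
  2: recall = 24/37 = 0.6486
Mean = (0.5909 + 0.8462 + 0.6486) / 3 = 0.695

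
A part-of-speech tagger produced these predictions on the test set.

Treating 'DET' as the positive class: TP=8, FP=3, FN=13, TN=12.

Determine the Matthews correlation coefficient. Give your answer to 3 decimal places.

0.194

MCC = (TP·TN − FP·FN) / √((TP+FP)(TP+FN)(TN+FP)(TN+FN))
Numerator = 8·12 − 3·13 = 57
Denominator = √(11·21·15·25) = √86625 = 294.3213
MCC = 57 / 294.3213 = 0.194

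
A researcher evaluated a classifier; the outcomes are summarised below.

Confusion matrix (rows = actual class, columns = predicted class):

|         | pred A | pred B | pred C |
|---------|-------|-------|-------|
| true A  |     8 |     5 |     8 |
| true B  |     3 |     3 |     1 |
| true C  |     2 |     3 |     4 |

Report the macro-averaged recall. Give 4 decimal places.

Per-class recall (TP/(TP+FN)):
  A: TP=8, FN=5+8=13 → 8/21 = 0.38095
  B: TP=3, FN=3+1=4 → 3/7 = 0.42857
  C: TP=4, FN=2+3=5 → 4/9 = 0.44444
Macro-recall = mean = (0.38095 + 0.42857 + 0.44444) / 3 = 0.4180

0.4180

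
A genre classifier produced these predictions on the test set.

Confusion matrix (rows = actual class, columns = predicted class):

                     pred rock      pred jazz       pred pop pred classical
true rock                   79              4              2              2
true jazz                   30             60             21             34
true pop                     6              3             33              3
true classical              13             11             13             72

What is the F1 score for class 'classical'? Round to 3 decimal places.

Treat 'classical' as positive and all other classes as negative.
F1 score = 2·TP/(2·TP+FP+FN).
classical: TP=72, FP=2+34+3=39, FN=13+11+13=37 → 144/220 = 0.6545

0.655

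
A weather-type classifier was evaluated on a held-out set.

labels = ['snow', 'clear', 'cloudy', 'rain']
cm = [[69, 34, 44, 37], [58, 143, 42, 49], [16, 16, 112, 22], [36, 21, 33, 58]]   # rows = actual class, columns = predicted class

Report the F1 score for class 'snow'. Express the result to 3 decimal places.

0.380

F1 score = 2·TP/(2·TP+FP+FN).
snow: TP=69, FP=58+16+36=110, FN=34+44+37=115 → 138/363 = 0.3802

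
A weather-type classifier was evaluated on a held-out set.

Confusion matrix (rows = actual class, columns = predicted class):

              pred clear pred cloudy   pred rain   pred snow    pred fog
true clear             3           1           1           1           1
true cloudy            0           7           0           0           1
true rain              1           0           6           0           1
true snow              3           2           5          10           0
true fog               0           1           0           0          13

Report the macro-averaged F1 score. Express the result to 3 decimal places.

0.655

Per-class F1 score (2·TP/(2·TP+FP+FN)):
  clear: TP=3, FP=0+1+3+0=4, FN=1+1+1+1=4 → 6/14 = 0.4286
  cloudy: TP=7, FP=1+0+2+1=4, FN=0+0+0+1=1 → 14/19 = 0.7368
  rain: TP=6, FP=1+0+5+0=6, FN=1+0+0+1=2 → 12/20 = 0.6000
  snow: TP=10, FP=1+0+0+0=1, FN=3+2+5+0=10 → 20/31 = 0.6452
  fog: TP=13, FP=1+1+1+0=3, FN=0+1+0+0=1 → 26/30 = 0.8667
Macro-F1 score = mean = (0.4286 + 0.7368 + 0.6000 + 0.6452 + 0.8667) / 5 = 0.655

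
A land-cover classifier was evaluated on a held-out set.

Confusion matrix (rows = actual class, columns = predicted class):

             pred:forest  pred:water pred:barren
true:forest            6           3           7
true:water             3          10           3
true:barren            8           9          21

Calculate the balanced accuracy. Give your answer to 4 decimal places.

0.5175

Balanced accuracy = mean of per-class recall.
  forest: recall = 6/16 = 0.37500
  water: recall = 10/16 = 0.62500
  barren: recall = 21/38 = 0.55263
Mean = (0.37500 + 0.62500 + 0.55263) / 3 = 0.5175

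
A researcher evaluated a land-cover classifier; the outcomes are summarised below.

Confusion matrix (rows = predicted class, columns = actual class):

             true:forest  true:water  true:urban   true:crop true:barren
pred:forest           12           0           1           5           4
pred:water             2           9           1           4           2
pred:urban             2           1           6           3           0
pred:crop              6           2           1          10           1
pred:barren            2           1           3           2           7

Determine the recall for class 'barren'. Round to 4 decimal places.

0.5000

Take TP from the diagonal, FP from the rest of the 'barren' prediction marginal, FN from the rest of the 'barren' actual marginal.
recall = TP/(TP+FN).
barren: TP=7, FN=4+2+0+1=7 → 7/14 = 0.50000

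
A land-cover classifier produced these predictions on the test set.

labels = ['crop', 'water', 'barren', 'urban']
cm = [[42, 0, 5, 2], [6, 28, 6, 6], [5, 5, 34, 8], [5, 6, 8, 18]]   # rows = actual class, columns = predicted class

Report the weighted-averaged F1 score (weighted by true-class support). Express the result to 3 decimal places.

Per-class F1 score (2·TP/(2·TP+FP+FN)):
  crop: TP=42, FP=6+5+5=16, FN=0+5+2=7 → 84/107 = 0.7850
  water: TP=28, FP=0+5+6=11, FN=6+6+6=18 → 56/85 = 0.6588
  barren: TP=34, FP=5+6+8=19, FN=5+5+8=18 → 68/105 = 0.6476
  urban: TP=18, FP=2+6+8=16, FN=5+6+8=19 → 36/71 = 0.5070
Weighted-F1 score = Σ (supportᵢ/N)·F1 scoreᵢ with N=184: (49/184)·0.7850 + (46/184)·0.6588 + (52/184)·0.6476 + (37/184)·0.5070 = 0.659

0.659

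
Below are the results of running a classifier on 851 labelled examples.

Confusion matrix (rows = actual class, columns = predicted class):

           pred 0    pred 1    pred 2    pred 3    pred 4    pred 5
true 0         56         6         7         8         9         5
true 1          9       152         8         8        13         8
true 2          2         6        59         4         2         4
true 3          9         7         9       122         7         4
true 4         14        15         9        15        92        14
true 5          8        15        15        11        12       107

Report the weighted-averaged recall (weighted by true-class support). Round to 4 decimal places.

Per-class recall (TP/(TP+FN)):
  0: TP=56, FN=6+7+8+9+5=35 → 56/91 = 0.61538
  1: TP=152, FN=9+8+8+13+8=46 → 152/198 = 0.76768
  2: TP=59, FN=2+6+4+2+4=18 → 59/77 = 0.76623
  3: TP=122, FN=9+7+9+7+4=36 → 122/158 = 0.77215
  4: TP=92, FN=14+15+9+15+14=67 → 92/159 = 0.57862
  5: TP=107, FN=8+15+15+11+12=61 → 107/168 = 0.63690
Weighted-recall = Σ (supportᵢ/N)·recallᵢ with N=851: (91/851)·0.61538 + (198/851)·0.76768 + (77/851)·0.76623 + (158/851)·0.77215 + (159/851)·0.57862 + (168/851)·0.63690 = 0.6910

0.6910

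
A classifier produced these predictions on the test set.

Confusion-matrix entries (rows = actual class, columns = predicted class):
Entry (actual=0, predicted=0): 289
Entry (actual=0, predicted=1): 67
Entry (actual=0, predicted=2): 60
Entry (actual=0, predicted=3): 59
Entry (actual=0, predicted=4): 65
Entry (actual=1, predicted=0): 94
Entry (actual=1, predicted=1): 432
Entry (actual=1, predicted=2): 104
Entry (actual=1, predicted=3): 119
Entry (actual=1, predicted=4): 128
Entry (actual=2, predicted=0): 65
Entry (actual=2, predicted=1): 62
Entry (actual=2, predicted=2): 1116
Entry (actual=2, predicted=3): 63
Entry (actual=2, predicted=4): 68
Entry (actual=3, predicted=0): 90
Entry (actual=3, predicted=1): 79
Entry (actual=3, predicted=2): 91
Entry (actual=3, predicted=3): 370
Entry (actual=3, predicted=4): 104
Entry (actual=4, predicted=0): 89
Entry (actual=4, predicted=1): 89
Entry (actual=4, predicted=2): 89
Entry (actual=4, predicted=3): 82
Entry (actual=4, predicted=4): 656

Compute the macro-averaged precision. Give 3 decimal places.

0.599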